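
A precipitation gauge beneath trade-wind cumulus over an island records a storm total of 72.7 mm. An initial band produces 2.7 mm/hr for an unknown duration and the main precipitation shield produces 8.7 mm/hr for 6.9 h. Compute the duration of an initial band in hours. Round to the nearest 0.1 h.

Known phases: 8.7 × 6.9 = 60.03 mm.
Remaining depth = 72.7 − 60.03 = 12.67 mm.
Duration = 12.67 / 2.7 = 4.7 h.

duration ≈ 4.7 h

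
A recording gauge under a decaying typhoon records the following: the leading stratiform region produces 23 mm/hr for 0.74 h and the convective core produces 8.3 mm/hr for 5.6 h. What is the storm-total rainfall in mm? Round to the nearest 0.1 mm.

Total = Σ Rᵢ Δtᵢ = 23 × 0.74 + 8.3 × 5.6
      = 17.02 + 46.48 = 63.5 mm.

total ≈ 63.5 mm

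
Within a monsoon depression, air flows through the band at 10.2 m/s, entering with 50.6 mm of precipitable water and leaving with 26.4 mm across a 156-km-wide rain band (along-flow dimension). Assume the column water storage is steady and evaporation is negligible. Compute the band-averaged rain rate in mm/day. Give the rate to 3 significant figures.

R ≈ 137 mm/day

Column moisture flux per unit crosswind length is F = V × PW.
Inflow: F_in = 10.2 × 50.6 = 516.12 mm·m/s
Outflow: F_out = 10.2 × 26.4 = 269.28 mm·m/s
Steady-state rate R = (F_in − F_out)/L = (516.12 − 269.28) / 156000 m = 1.582e-03 mm/s.
R = 1.582e-03 × 3600 × 24 = 137 mm/day.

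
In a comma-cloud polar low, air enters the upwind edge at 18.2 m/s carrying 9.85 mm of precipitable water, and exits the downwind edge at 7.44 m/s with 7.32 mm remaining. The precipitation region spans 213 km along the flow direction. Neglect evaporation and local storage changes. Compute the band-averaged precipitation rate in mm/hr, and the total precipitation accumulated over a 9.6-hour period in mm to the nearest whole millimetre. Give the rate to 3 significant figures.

Column moisture flux per unit crosswind length is F = V × PW.
Inflow: F_in = 18.2 × 9.85 = 179.27 mm·m/s
Outflow: F_out = 7.44 × 7.32 = 54.4608 mm·m/s
Steady-state rate R = (F_in − F_out)/L = (179.27 − 54.4608) / 213000 m = 5.860e-04 mm/s.
R = 5.860e-04 × 3600 = 2.11 mm/hr.
Over 9.6 h: total = 2.11 × 9.6 = 20.256 ≈ 20 mm.

R ≈ 2.11 mm/hr; total ≈ 20 mm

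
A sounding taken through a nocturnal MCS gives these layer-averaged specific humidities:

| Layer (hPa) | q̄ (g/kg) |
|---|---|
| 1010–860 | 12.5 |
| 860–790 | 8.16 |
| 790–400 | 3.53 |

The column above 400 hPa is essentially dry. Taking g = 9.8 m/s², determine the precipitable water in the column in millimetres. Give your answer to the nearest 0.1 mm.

Precipitable water is the column-integrated vapour mass per unit area: PW = (1/g) Σ q̄ Δp, with q in kg/kg and Δp in Pa (1 kg/m² of water = 1 mm).
Layer 1010–860 hPa: Δp = 150 hPa = 15000 Pa, q̄ = 0.0125 kg/kg → 0.0125 × 15000 / 9.8 = 19.13 mm
Layer 860–790 hPa: Δp = 70 hPa = 7000 Pa, q̄ = 0.00816 kg/kg → 0.00816 × 7000 / 9.8 = 5.83 mm
Layer 790–400 hPa: Δp = 390 hPa = 39000 Pa, q̄ = 0.00353 kg/kg → 0.00353 × 39000 / 9.8 = 14.05 mm
PW = 19.13 + 5.83 + 14.05 = 39.01 ≈ 39.0 mm.

PW ≈ 39.0 mm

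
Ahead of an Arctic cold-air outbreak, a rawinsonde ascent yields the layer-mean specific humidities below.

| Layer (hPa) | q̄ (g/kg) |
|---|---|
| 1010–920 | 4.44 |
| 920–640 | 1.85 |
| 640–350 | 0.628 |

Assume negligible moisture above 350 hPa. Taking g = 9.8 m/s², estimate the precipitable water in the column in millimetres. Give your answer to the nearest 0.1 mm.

Precipitable water is the column-integrated vapour mass per unit area: PW = (1/g) Σ q̄ Δp, with q in kg/kg and Δp in Pa (1 kg/m² of water = 1 mm).
Layer 1010–920 hPa: Δp = 90 hPa = 9000 Pa, q̄ = 0.00444 kg/kg → 0.00444 × 9000 / 9.8 = 4.08 mm
Layer 920–640 hPa: Δp = 280 hPa = 28000 Pa, q̄ = 0.00185 kg/kg → 0.00185 × 28000 / 9.8 = 5.29 mm
Layer 640–350 hPa: Δp = 290 hPa = 29000 Pa, q̄ = 0.000628 kg/kg → 0.000628 × 29000 / 9.8 = 1.86 mm
PW = 4.08 + 5.29 + 1.86 = 11.23 ≈ 11.2 mm.

PW ≈ 11.2 mm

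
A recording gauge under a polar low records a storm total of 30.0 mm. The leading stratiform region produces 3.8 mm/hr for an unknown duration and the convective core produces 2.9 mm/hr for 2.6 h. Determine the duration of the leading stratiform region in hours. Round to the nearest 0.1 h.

duration ≈ 5.9 h

Known phases: 2.9 × 2.6 = 7.54 mm.
Remaining depth = 30.0 − 7.54 = 22.46 mm.
Duration = 22.46 / 3.8 = 5.9 h.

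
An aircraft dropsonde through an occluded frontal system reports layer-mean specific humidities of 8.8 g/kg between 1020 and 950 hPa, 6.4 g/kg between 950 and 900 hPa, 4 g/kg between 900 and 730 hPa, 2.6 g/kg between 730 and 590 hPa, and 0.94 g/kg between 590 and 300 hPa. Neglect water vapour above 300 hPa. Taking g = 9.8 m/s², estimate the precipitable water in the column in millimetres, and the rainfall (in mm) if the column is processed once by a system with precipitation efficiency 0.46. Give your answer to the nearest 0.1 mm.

PW ≈ 23.0 mm; rainfall ≈ 10.6 mm

Precipitable water is the column-integrated vapour mass per unit area: PW = (1/g) Σ q̄ Δp, with q in kg/kg and Δp in Pa (1 kg/m² of water = 1 mm).
Layer 1020–950 hPa: Δp = 70 hPa = 7000 Pa, q̄ = 0.0088 kg/kg → 0.0088 × 7000 / 9.8 = 6.29 mm
Layer 950–900 hPa: Δp = 50 hPa = 5000 Pa, q̄ = 0.0064 kg/kg → 0.0064 × 5000 / 9.8 = 3.27 mm
Layer 900–730 hPa: Δp = 170 hPa = 17000 Pa, q̄ = 0.004 kg/kg → 0.004 × 17000 / 9.8 = 6.94 mm
Layer 730–590 hPa: Δp = 140 hPa = 14000 Pa, q̄ = 0.0026 kg/kg → 0.0026 × 14000 / 9.8 = 3.71 mm
Layer 590–300 hPa: Δp = 290 hPa = 29000 Pa, q̄ = 0.00094 kg/kg → 0.00094 × 29000 / 9.8 = 2.78 mm
PW = 6.29 + 3.27 + 6.94 + 3.71 + 2.78 = 22.99 ≈ 23.0 mm.
Rainfall = ε × PW = 0.46 × 23.0 = 10.6 mm.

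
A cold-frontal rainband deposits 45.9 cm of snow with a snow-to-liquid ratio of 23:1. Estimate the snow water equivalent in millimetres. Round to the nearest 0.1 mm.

SWE = snow depth / ratio = 45.9 cm / 23 = 1.996 cm = 20.0 mm.

SWE ≈ 20.0 mm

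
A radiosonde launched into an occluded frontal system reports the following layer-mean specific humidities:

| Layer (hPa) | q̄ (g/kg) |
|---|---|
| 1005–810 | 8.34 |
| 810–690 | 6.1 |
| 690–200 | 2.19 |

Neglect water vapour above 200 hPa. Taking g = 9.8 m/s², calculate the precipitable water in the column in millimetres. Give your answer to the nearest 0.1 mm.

Precipitable water is the column-integrated vapour mass per unit area: PW = (1/g) Σ q̄ Δp, with q in kg/kg and Δp in Pa (1 kg/m² of water = 1 mm).
Layer 1005–810 hPa: Δp = 195 hPa = 19500 Pa, q̄ = 0.00834 kg/kg → 0.00834 × 19500 / 9.8 = 16.59 mm
Layer 810–690 hPa: Δp = 120 hPa = 12000 Pa, q̄ = 0.0061 kg/kg → 0.0061 × 12000 / 9.8 = 7.47 mm
Layer 690–200 hPa: Δp = 490 hPa = 49000 Pa, q̄ = 0.00219 kg/kg → 0.00219 × 49000 / 9.8 = 10.95 mm
PW = 16.59 + 7.47 + 10.95 = 35.01 ≈ 35.0 mm.

PW ≈ 35.0 mm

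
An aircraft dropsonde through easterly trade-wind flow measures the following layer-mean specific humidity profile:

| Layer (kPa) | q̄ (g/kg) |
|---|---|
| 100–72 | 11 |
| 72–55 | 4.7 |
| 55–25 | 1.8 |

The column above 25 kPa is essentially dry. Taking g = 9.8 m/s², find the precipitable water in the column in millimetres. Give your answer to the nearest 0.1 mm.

PW ≈ 45.1 mm

Precipitable water is the column-integrated vapour mass per unit area: PW = (1/g) Σ q̄ Δp, with q in kg/kg and Δp in Pa (1 kg/m² of water = 1 mm).
Layer 100–72 kPa: Δp = 280 hPa = 28000 Pa, q̄ = 0.011 kg/kg → 0.011 × 28000 / 9.8 = 31.43 mm
Layer 72–55 kPa: Δp = 170 hPa = 17000 Pa, q̄ = 0.0047 kg/kg → 0.0047 × 17000 / 9.8 = 8.15 mm
Layer 55–25 kPa: Δp = 300 hPa = 30000 Pa, q̄ = 0.0018 kg/kg → 0.0018 × 30000 / 9.8 = 5.51 mm
PW = 31.43 + 8.15 + 5.51 = 45.09 ≈ 45.1 mm.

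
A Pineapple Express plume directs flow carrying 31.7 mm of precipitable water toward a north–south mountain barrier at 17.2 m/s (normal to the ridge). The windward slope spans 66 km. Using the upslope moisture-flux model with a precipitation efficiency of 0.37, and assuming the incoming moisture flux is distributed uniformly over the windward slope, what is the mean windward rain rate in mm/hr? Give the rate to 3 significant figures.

R ≈ 11.0 mm/hr

Incoming column moisture flux per unit ridge length: F = V × PW = 17.2 × 31.7 = 545.24 mm·m/s.
Spread over the 66 km slope with efficiency ε = 0.37: R = ε·F/W = 0.37 × 545.24 / 66000 m = 3.057e-03 mm/s.
R = 3.057e-03 × 3600 = 11.0 mm/hr.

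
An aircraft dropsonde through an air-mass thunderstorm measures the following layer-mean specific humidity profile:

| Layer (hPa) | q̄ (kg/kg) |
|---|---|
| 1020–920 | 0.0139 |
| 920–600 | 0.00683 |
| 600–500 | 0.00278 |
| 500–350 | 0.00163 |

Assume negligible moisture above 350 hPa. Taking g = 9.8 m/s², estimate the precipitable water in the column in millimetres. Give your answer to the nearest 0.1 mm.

Precipitable water is the column-integrated vapour mass per unit area: PW = (1/g) Σ q̄ Δp, with q in kg/kg and Δp in Pa (1 kg/m² of water = 1 mm).
Layer 1020–920 hPa: Δp = 100 hPa = 10000 Pa, q̄ = 0.0139 kg/kg → 0.0139 × 10000 / 9.8 = 14.18 mm
Layer 920–600 hPa: Δp = 320 hPa = 32000 Pa, q̄ = 0.00683 kg/kg → 0.00683 × 32000 / 9.8 = 22.30 mm
Layer 600–500 hPa: Δp = 100 hPa = 10000 Pa, q̄ = 0.00278 kg/kg → 0.00278 × 10000 / 9.8 = 2.84 mm
Layer 500–350 hPa: Δp = 150 hPa = 15000 Pa, q̄ = 0.00163 kg/kg → 0.00163 × 15000 / 9.8 = 2.49 mm
PW = 14.18 + 22.30 + 2.84 + 2.49 = 41.81 ≈ 41.8 mm.

PW ≈ 41.8 mm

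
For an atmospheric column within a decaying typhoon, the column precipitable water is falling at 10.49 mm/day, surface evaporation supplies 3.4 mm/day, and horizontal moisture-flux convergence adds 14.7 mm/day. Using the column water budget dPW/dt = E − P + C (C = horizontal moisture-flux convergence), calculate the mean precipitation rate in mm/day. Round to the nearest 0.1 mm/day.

dPW/dt = -10.49 mm/day.
P = E + C − dPW/dt = 3.4 + (14.7) − (-10.49) = 28.6 mm/day.

P ≈ 28.6 mm/day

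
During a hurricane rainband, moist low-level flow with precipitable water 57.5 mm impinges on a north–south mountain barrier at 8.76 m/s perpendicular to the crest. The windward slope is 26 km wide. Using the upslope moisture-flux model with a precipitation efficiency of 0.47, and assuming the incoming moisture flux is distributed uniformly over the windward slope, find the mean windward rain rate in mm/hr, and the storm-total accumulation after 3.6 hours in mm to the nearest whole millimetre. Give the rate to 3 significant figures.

Incoming column moisture flux per unit ridge length: F = V × PW = 8.76 × 57.5 = 503.7 mm·m/s.
Spread over the 26 km slope with efficiency ε = 0.47: R = ε·F/W = 0.47 × 503.7 / 26000 m = 9.105e-03 mm/s.
R = 9.105e-03 × 3600 = 32.8 mm/hr.
Over 3.6 h: total = 32.8 × 3.6 = 118.08 ≈ 118 mm.

R ≈ 32.8 mm/hr; total ≈ 118 mm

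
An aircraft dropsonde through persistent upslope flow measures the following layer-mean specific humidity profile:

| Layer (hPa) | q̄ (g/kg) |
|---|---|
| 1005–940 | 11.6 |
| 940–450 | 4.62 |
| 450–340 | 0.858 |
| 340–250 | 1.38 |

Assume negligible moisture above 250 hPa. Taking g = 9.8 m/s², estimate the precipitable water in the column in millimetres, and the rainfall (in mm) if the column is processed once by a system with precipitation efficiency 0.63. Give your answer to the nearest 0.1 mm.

Precipitable water is the column-integrated vapour mass per unit area: PW = (1/g) Σ q̄ Δp, with q in kg/kg and Δp in Pa (1 kg/m² of water = 1 mm).
Layer 1005–940 hPa: Δp = 65 hPa = 6500 Pa, q̄ = 0.0116 kg/kg → 0.0116 × 6500 / 9.8 = 7.69 mm
Layer 940–450 hPa: Δp = 490 hPa = 49000 Pa, q̄ = 0.00462 kg/kg → 0.00462 × 49000 / 9.8 = 23.10 mm
Layer 450–340 hPa: Δp = 110 hPa = 11000 Pa, q̄ = 0.000858 kg/kg → 0.000858 × 11000 / 9.8 = 0.96 mm
Layer 340–250 hPa: Δp = 90 hPa = 9000 Pa, q̄ = 0.00138 kg/kg → 0.00138 × 9000 / 9.8 = 1.27 mm
PW = 7.69 + 23.10 + 0.96 + 1.27 = 33.02 ≈ 33.0 mm.
Rainfall = ε × PW = 0.63 × 33.0 = 20.8 mm.

PW ≈ 33.0 mm; rainfall ≈ 20.8 mm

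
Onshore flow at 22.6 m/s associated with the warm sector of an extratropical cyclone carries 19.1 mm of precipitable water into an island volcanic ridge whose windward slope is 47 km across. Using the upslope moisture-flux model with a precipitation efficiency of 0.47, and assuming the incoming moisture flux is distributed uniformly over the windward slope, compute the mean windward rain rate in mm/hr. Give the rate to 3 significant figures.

Incoming column moisture flux per unit ridge length: F = V × PW = 22.6 × 19.1 = 431.66 mm·m/s.
Spread over the 47 km slope with efficiency ε = 0.47: R = ε·F/W = 0.47 × 431.66 / 47000 m = 4.317e-03 mm/s.
R = 4.317e-03 × 3600 = 15.5 mm/hr.

R ≈ 15.5 mm/hr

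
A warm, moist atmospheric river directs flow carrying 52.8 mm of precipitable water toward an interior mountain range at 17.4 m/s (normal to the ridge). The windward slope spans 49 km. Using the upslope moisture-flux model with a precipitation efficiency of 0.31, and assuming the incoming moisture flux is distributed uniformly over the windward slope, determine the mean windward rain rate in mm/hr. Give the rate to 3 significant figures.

Incoming column moisture flux per unit ridge length: F = V × PW = 17.4 × 52.8 = 918.72 mm·m/s.
Spread over the 49 km slope with efficiency ε = 0.31: R = ε·F/W = 0.31 × 918.72 / 49000 m = 5.812e-03 mm/s.
R = 5.812e-03 × 3600 = 20.9 mm/hr.

R ≈ 20.9 mm/hr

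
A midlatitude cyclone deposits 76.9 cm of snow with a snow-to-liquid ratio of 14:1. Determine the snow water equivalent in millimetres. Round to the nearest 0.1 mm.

SWE ≈ 54.9 mm

SWE = snow depth / ratio = 76.9 cm / 14 = 5.493 cm = 54.9 mm.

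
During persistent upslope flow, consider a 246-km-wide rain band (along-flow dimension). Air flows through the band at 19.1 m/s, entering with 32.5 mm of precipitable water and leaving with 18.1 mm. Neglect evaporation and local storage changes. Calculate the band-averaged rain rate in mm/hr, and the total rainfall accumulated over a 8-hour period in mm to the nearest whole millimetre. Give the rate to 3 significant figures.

Column moisture flux per unit crosswind length is F = V × PW.
Inflow: F_in = 19.1 × 32.5 = 620.75 mm·m/s
Outflow: F_out = 19.1 × 18.1 = 345.71 mm·m/s
Steady-state rate R = (F_in − F_out)/L = (620.75 − 345.71) / 246000 m = 1.118e-03 mm/s.
R = 1.118e-03 × 3600 = 4.02 mm/hr.
Over 8 h: total = 4.02 × 8 = 32.16 ≈ 32 mm.

R ≈ 4.02 mm/hr; total ≈ 32 mm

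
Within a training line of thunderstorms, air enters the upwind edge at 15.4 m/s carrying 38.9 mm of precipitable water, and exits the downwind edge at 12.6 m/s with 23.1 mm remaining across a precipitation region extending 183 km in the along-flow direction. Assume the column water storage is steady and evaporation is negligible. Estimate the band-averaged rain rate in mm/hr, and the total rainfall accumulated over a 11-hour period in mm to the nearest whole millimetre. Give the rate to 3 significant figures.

R ≈ 6.06 mm/hr; total ≈ 67 mm

Column moisture flux per unit crosswind length is F = V × PW.
Inflow: F_in = 15.4 × 38.9 = 599.06 mm·m/s
Outflow: F_out = 12.6 × 23.1 = 291.06 mm·m/s
Steady-state rate R = (F_in − F_out)/L = (599.06 − 291.06) / 183000 m = 1.683e-03 mm/s.
R = 1.683e-03 × 3600 = 6.06 mm/hr.
Over 11 h: total = 6.06 × 11 = 66.66 ≈ 67 mm.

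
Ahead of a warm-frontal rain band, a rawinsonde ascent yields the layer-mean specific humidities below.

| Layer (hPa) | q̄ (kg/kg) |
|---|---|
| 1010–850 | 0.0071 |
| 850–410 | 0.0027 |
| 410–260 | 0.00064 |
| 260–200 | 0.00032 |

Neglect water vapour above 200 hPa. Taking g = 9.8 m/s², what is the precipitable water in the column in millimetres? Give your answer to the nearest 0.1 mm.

Precipitable water is the column-integrated vapour mass per unit area: PW = (1/g) Σ q̄ Δp, with q in kg/kg and Δp in Pa (1 kg/m² of water = 1 mm).
Layer 1010–850 hPa: Δp = 160 hPa = 16000 Pa, q̄ = 0.0071 kg/kg → 0.0071 × 16000 / 9.8 = 11.59 mm
Layer 850–410 hPa: Δp = 440 hPa = 44000 Pa, q̄ = 0.0027 kg/kg → 0.0027 × 44000 / 9.8 = 12.12 mm
Layer 410–260 hPa: Δp = 150 hPa = 15000 Pa, q̄ = 0.00064 kg/kg → 0.00064 × 15000 / 9.8 = 0.98 mm
Layer 260–200 hPa: Δp = 60 hPa = 6000 Pa, q̄ = 0.00032 kg/kg → 0.00032 × 6000 / 9.8 = 0.20 mm
PW = 11.59 + 12.12 + 0.98 + 0.20 = 24.89 ≈ 24.9 mm.

PW ≈ 24.9 mm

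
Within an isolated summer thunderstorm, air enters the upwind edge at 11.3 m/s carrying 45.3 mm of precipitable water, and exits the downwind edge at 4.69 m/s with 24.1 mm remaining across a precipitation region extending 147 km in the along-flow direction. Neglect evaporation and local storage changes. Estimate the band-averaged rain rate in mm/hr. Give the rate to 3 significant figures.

R ≈ 9.77 mm/hr

Column moisture flux per unit crosswind length is F = V × PW.
Inflow: F_in = 11.3 × 45.3 = 511.89 mm·m/s
Outflow: F_out = 4.69 × 24.1 = 113.029 mm·m/s
Steady-state rate R = (F_in − F_out)/L = (511.89 − 113.029) / 147000 m = 2.713e-03 mm/s.
R = 2.713e-03 × 3600 = 9.77 mm/hr.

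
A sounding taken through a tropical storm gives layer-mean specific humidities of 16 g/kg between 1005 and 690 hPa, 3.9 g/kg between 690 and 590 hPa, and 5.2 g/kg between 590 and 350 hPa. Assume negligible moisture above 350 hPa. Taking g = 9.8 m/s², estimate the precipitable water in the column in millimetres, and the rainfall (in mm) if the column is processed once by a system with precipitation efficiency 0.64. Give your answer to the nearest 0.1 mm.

Precipitable water is the column-integrated vapour mass per unit area: PW = (1/g) Σ q̄ Δp, with q in kg/kg and Δp in Pa (1 kg/m² of water = 1 mm).
Layer 1005–690 hPa: Δp = 315 hPa = 31500 Pa, q̄ = 0.016 kg/kg → 0.016 × 31500 / 9.8 = 51.43 mm
Layer 690–590 hPa: Δp = 100 hPa = 10000 Pa, q̄ = 0.0039 kg/kg → 0.0039 × 10000 / 9.8 = 3.98 mm
Layer 590–350 hPa: Δp = 240 hPa = 24000 Pa, q̄ = 0.0052 kg/kg → 0.0052 × 24000 / 9.8 = 12.73 mm
PW = 51.43 + 3.98 + 12.73 = 68.14 ≈ 68.1 mm.
Rainfall = ε × PW = 0.64 × 68.1 = 43.6 mm.

PW ≈ 68.1 mm; rainfall ≈ 43.6 mm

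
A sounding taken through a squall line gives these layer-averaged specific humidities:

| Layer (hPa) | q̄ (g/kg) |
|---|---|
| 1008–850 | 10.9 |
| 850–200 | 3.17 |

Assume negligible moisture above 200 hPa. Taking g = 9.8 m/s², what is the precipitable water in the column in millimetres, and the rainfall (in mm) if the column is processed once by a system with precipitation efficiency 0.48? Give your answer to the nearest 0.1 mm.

Precipitable water is the column-integrated vapour mass per unit area: PW = (1/g) Σ q̄ Δp, with q in kg/kg and Δp in Pa (1 kg/m² of water = 1 mm).
Layer 1008–850 hPa: Δp = 158 hPa = 15800 Pa, q̄ = 0.0109 kg/kg → 0.0109 × 15800 / 9.8 = 17.57 mm
Layer 850–200 hPa: Δp = 650 hPa = 65000 Pa, q̄ = 0.00317 kg/kg → 0.00317 × 65000 / 9.8 = 21.03 mm
PW = 17.57 + 21.03 = 38.60 ≈ 38.6 mm.
Rainfall = ε × PW = 0.48 × 38.6 = 18.5 mm.

PW ≈ 38.6 mm; rainfall ≈ 18.5 mm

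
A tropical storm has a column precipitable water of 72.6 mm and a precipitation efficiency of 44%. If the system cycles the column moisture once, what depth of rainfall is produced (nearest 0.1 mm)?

rainfall ≈ 31.9 mm

Rainfall = ε × PW = 0.44 × 72.6 = 31.9 mm.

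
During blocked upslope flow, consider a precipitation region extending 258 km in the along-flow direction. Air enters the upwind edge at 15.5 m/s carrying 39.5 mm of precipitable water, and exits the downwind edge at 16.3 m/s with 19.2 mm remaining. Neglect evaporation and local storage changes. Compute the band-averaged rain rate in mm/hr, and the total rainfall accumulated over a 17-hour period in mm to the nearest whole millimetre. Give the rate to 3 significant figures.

Column moisture flux per unit crosswind length is F = V × PW.
Inflow: F_in = 15.5 × 39.5 = 612.25 mm·m/s
Outflow: F_out = 16.3 × 19.2 = 312.96 mm·m/s
Steady-state rate R = (F_in − F_out)/L = (612.25 − 312.96) / 258000 m = 1.160e-03 mm/s.
R = 1.160e-03 × 3600 = 4.18 mm/hr.
Over 17 h: total = 4.18 × 17 = 71.06 ≈ 71 mm.

R ≈ 4.18 mm/hr; total ≈ 71 mm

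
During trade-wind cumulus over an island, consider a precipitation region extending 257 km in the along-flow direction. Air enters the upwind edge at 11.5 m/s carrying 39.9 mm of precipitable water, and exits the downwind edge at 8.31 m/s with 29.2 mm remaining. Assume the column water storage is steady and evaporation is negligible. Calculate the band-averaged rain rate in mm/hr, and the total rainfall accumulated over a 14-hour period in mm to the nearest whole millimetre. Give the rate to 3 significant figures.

R ≈ 3.03 mm/hr; total ≈ 42 mm

Column moisture flux per unit crosswind length is F = V × PW.
Inflow: F_in = 11.5 × 39.9 = 458.85 mm·m/s
Outflow: F_out = 8.31 × 29.2 = 242.652 mm·m/s
Steady-state rate R = (F_in − F_out)/L = (458.85 − 242.652) / 257000 m = 8.412e-04 mm/s.
R = 8.412e-04 × 3600 = 3.03 mm/hr.
Over 14 h: total = 3.03 × 14 = 42.42 ≈ 42 mm.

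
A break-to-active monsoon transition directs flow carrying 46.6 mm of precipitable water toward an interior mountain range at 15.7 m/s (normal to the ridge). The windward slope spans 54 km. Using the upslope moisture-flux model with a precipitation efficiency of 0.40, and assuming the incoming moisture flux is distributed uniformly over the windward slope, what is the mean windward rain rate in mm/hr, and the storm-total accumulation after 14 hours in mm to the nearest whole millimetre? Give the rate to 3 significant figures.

Incoming column moisture flux per unit ridge length: F = V × PW = 15.7 × 46.6 = 731.62 mm·m/s.
Spread over the 54 km slope with efficiency ε = 0.40: R = ε·F/W = 0.40 × 731.62 / 54000 m = 5.419e-03 mm/s.
R = 5.419e-03 × 3600 = 19.5 mm/hr.
Over 14 h: total = 19.5 × 14 = 273 mm.

R ≈ 19.5 mm/hr; total ≈ 273 mm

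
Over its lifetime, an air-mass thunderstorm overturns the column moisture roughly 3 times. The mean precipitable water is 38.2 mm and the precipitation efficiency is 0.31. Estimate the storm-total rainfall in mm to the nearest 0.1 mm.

rainfall ≈ 35.5 mm

Each cycle deposits ε × PW = 0.31 × 38.2 = 11.842 mm.
Over 3 cycles: 3 × 11.842 = 35.5 mm.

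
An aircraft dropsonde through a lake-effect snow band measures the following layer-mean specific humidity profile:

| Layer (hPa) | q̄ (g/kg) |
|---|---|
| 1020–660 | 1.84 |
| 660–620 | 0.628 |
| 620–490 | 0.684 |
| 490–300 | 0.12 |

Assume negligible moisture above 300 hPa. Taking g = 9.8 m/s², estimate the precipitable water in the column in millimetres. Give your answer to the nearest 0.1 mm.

PW ≈ 8.2 mm

Precipitable water is the column-integrated vapour mass per unit area: PW = (1/g) Σ q̄ Δp, with q in kg/kg and Δp in Pa (1 kg/m² of water = 1 mm).
Layer 1020–660 hPa: Δp = 360 hPa = 36000 Pa, q̄ = 0.00184 kg/kg → 0.00184 × 36000 / 9.8 = 6.76 mm
Layer 660–620 hPa: Δp = 40 hPa = 4000 Pa, q̄ = 0.000628 kg/kg → 0.000628 × 4000 / 9.8 = 0.26 mm
Layer 620–490 hPa: Δp = 130 hPa = 13000 Pa, q̄ = 0.000684 kg/kg → 0.000684 × 13000 / 9.8 = 0.91 mm
Layer 490–300 hPa: Δp = 190 hPa = 19000 Pa, q̄ = 0.00012 kg/kg → 0.00012 × 19000 / 9.8 = 0.23 mm
PW = 6.76 + 0.26 + 0.91 + 0.23 = 8.16 ≈ 8.2 mm.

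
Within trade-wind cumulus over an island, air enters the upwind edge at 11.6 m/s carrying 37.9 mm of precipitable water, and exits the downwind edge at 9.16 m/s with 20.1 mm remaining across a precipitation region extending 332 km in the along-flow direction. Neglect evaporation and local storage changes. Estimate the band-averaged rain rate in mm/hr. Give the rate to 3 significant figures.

Column moisture flux per unit crosswind length is F = V × PW.
Inflow: F_in = 11.6 × 37.9 = 439.64 mm·m/s
Outflow: F_out = 9.16 × 20.1 = 184.116 mm·m/s
Steady-state rate R = (F_in − F_out)/L = (439.64 − 184.116) / 332000 m = 7.697e-04 mm/s.
R = 7.697e-04 × 3600 = 2.77 mm/hr.

R ≈ 2.77 mm/hr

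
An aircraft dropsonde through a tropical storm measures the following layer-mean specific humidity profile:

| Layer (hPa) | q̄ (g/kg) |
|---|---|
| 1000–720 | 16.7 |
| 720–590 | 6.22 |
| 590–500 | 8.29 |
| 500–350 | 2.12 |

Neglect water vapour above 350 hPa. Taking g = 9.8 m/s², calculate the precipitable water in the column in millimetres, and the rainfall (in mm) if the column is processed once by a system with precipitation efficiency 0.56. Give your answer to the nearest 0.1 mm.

Precipitable water is the column-integrated vapour mass per unit area: PW = (1/g) Σ q̄ Δp, with q in kg/kg and Δp in Pa (1 kg/m² of water = 1 mm).
Layer 1000–720 hPa: Δp = 280 hPa = 28000 Pa, q̄ = 0.0167 kg/kg → 0.0167 × 28000 / 9.8 = 47.71 mm
Layer 720–590 hPa: Δp = 130 hPa = 13000 Pa, q̄ = 0.00622 kg/kg → 0.00622 × 13000 / 9.8 = 8.25 mm
Layer 590–500 hPa: Δp = 90 hPa = 9000 Pa, q̄ = 0.00829 kg/kg → 0.00829 × 9000 / 9.8 = 7.61 mm
Layer 500–350 hPa: Δp = 150 hPa = 15000 Pa, q̄ = 0.00212 kg/kg → 0.00212 × 15000 / 9.8 = 3.24 mm
PW = 47.71 + 8.25 + 7.61 + 3.24 = 66.81 ≈ 66.8 mm.
Rainfall = ε × PW = 0.56 × 66.8 = 37.4 mm.

PW ≈ 66.8 mm; rainfall ≈ 37.4 mm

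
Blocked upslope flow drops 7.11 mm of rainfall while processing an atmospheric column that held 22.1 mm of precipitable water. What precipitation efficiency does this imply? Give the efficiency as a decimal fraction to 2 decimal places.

ε = rainfall / PW = 7.11 / 22.1 = 0.32.

ε ≈ 0.32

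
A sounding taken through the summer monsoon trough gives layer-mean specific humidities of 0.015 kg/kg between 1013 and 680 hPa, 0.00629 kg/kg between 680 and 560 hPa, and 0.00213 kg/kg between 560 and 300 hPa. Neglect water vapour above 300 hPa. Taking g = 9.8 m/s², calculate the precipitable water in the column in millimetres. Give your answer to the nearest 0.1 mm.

PW ≈ 64.3 mm

Precipitable water is the column-integrated vapour mass per unit area: PW = (1/g) Σ q̄ Δp, with q in kg/kg and Δp in Pa (1 kg/m² of water = 1 mm).
Layer 1013–680 hPa: Δp = 333 hPa = 33300 Pa, q̄ = 0.015 kg/kg → 0.015 × 33300 / 9.8 = 50.97 mm
Layer 680–560 hPa: Δp = 120 hPa = 12000 Pa, q̄ = 0.00629 kg/kg → 0.00629 × 12000 / 9.8 = 7.70 mm
Layer 560–300 hPa: Δp = 260 hPa = 26000 Pa, q̄ = 0.00213 kg/kg → 0.00213 × 26000 / 9.8 = 5.65 mm
PW = 50.97 + 7.70 + 5.65 = 64.32 ≈ 64.3 mm.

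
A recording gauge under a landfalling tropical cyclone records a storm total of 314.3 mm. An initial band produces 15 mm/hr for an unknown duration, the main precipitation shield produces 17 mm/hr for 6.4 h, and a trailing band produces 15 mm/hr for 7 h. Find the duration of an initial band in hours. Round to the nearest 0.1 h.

Known phases: 17 × 6.4 + 15 × 7 = 108.8 + 105 = 213.8 mm.
Remaining depth = 314.3 − 213.8 = 100.5 mm.
Duration = 100.5 / 15 = 6.7 h.

duration ≈ 6.7 h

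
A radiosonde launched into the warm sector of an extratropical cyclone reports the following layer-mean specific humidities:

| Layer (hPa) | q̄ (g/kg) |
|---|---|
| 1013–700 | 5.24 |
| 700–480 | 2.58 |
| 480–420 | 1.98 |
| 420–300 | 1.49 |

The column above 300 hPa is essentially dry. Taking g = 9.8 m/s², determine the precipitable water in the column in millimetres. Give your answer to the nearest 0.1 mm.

Precipitable water is the column-integrated vapour mass per unit area: PW = (1/g) Σ q̄ Δp, with q in kg/kg and Δp in Pa (1 kg/m² of water = 1 mm).
Layer 1013–700 hPa: Δp = 313 hPa = 31300 Pa, q̄ = 0.00524 kg/kg → 0.00524 × 31300 / 9.8 = 16.74 mm
Layer 700–480 hPa: Δp = 220 hPa = 22000 Pa, q̄ = 0.00258 kg/kg → 0.00258 × 22000 / 9.8 = 5.79 mm
Layer 480–420 hPa: Δp = 60 hPa = 6000 Pa, q̄ = 0.00198 kg/kg → 0.00198 × 6000 / 9.8 = 1.21 mm
Layer 420–300 hPa: Δp = 120 hPa = 12000 Pa, q̄ = 0.00149 kg/kg → 0.00149 × 12000 / 9.8 = 1.82 mm
PW = 16.74 + 5.79 + 1.21 + 1.82 = 25.56 ≈ 25.6 mm.

PW ≈ 25.6 mm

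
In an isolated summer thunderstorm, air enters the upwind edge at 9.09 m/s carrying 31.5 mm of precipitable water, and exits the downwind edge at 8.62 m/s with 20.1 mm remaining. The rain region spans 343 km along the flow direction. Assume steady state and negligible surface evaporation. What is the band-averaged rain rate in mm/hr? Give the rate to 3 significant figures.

Column moisture flux per unit crosswind length is F = V × PW.
Inflow: F_in = 9.09 × 31.5 = 286.335 mm·m/s
Outflow: F_out = 8.62 × 20.1 = 173.262 mm·m/s
Steady-state rate R = (F_in − F_out)/L = (286.335 − 173.262) / 343000 m = 3.297e-04 mm/s.
R = 3.297e-04 × 3600 = 1.19 mm/hr.

R ≈ 1.19 mm/hr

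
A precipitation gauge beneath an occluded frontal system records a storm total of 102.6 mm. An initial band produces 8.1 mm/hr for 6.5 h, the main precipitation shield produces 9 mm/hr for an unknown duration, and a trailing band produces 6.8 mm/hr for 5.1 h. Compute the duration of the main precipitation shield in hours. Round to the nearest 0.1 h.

Known phases: 8.1 × 6.5 + 6.8 × 5.1 = 52.65 + 34.68 = 87.33 mm.
Remaining depth = 102.6 − 87.33 = 15.27 mm.
Duration = 15.27 / 9 = 1.7 h.

duration ≈ 1.7 h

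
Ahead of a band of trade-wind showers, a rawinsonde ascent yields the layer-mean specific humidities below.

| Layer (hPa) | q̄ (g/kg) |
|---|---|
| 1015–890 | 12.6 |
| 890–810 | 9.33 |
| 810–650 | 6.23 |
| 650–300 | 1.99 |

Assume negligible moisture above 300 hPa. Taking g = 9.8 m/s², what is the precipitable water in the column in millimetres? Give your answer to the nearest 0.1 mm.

PW ≈ 41.0 mm

Precipitable water is the column-integrated vapour mass per unit area: PW = (1/g) Σ q̄ Δp, with q in kg/kg and Δp in Pa (1 kg/m² of water = 1 mm).
Layer 1015–890 hPa: Δp = 125 hPa = 12500 Pa, q̄ = 0.0126 kg/kg → 0.0126 × 12500 / 9.8 = 16.07 mm
Layer 890–810 hPa: Δp = 80 hPa = 8000 Pa, q̄ = 0.00933 kg/kg → 0.00933 × 8000 / 9.8 = 7.62 mm
Layer 810–650 hPa: Δp = 160 hPa = 16000 Pa, q̄ = 0.00623 kg/kg → 0.00623 × 16000 / 9.8 = 10.17 mm
Layer 650–300 hPa: Δp = 350 hPa = 35000 Pa, q̄ = 0.00199 kg/kg → 0.00199 × 35000 / 9.8 = 7.11 mm
PW = 16.07 + 7.62 + 10.17 + 7.11 = 40.97 ≈ 41.0 mm.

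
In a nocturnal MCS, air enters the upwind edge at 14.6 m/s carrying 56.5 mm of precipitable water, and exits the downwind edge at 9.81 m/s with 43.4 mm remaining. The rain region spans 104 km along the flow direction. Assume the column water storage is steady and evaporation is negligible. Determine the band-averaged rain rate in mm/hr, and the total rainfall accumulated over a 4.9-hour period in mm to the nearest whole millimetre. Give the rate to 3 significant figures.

Column moisture flux per unit crosswind length is F = V × PW.
Inflow: F_in = 14.6 × 56.5 = 824.9 mm·m/s
Outflow: F_out = 9.81 × 43.4 = 425.754 mm·m/s
Steady-state rate R = (F_in − F_out)/L = (824.9 − 425.754) / 104000 m = 3.838e-03 mm/s.
R = 3.838e-03 × 3600 = 13.8 mm/hr.
Over 4.9 h: total = 13.8 × 4.9 = 67.62 ≈ 68 mm.

R ≈ 13.8 mm/hr; total ≈ 68 mm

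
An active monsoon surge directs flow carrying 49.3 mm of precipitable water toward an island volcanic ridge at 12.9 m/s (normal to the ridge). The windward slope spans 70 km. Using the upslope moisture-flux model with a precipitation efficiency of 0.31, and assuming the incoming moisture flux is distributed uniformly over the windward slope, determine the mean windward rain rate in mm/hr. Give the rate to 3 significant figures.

Incoming column moisture flux per unit ridge length: F = V × PW = 12.9 × 49.3 = 635.97 mm·m/s.
Spread over the 70 km slope with efficiency ε = 0.31: R = ε·F/W = 0.31 × 635.97 / 70000 m = 2.816e-03 mm/s.
R = 2.816e-03 × 3600 = 10.1 mm/hr.

R ≈ 10.1 mm/hr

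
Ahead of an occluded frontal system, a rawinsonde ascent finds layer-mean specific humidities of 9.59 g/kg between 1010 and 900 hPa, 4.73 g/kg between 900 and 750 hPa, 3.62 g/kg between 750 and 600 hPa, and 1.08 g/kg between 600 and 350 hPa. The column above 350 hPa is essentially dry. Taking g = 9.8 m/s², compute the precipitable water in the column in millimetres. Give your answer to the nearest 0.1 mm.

PW ≈ 26.3 mm

Precipitable water is the column-integrated vapour mass per unit area: PW = (1/g) Σ q̄ Δp, with q in kg/kg and Δp in Pa (1 kg/m² of water = 1 mm).
Layer 1010–900 hPa: Δp = 110 hPa = 11000 Pa, q̄ = 0.00959 kg/kg → 0.00959 × 11000 / 9.8 = 10.76 mm
Layer 900–750 hPa: Δp = 150 hPa = 15000 Pa, q̄ = 0.00473 kg/kg → 0.00473 × 15000 / 9.8 = 7.24 mm
Layer 750–600 hPa: Δp = 150 hPa = 15000 Pa, q̄ = 0.00362 kg/kg → 0.00362 × 15000 / 9.8 = 5.54 mm
Layer 600–350 hPa: Δp = 250 hPa = 25000 Pa, q̄ = 0.00108 kg/kg → 0.00108 × 25000 / 9.8 = 2.76 mm
PW = 10.76 + 7.24 + 5.54 + 2.76 = 26.30 ≈ 26.3 mm.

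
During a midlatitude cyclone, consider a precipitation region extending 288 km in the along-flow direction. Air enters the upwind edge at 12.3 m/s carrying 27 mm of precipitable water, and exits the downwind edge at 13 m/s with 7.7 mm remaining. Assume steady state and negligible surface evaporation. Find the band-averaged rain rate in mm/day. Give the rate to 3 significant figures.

R ≈ 69.6 mm/day

Column moisture flux per unit crosswind length is F = V × PW.
Inflow: F_in = 12.3 × 27 = 332.1 mm·m/s
Outflow: F_out = 13 × 7.7 = 100.1 mm·m/s
Steady-state rate R = (F_in − F_out)/L = (332.1 − 100.1) / 288000 m = 8.056e-04 mm/s.
R = 8.056e-04 × 3600 × 24 = 69.6 mm/day.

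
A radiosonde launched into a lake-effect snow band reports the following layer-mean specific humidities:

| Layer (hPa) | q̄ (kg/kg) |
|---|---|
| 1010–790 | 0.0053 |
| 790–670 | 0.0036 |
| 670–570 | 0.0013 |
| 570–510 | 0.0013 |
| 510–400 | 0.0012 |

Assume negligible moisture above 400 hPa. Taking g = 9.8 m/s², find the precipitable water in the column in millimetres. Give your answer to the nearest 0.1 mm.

Precipitable water is the column-integrated vapour mass per unit area: PW = (1/g) Σ q̄ Δp, with q in kg/kg and Δp in Pa (1 kg/m² of water = 1 mm).
Layer 1010–790 hPa: Δp = 220 hPa = 22000 Pa, q̄ = 0.0053 kg/kg → 0.0053 × 22000 / 9.8 = 11.90 mm
Layer 790–670 hPa: Δp = 120 hPa = 12000 Pa, q̄ = 0.0036 kg/kg → 0.0036 × 12000 / 9.8 = 4.41 mm
Layer 670–570 hPa: Δp = 100 hPa = 10000 Pa, q̄ = 0.0013 kg/kg → 0.0013 × 10000 / 9.8 = 1.33 mm
Layer 570–510 hPa: Δp = 60 hPa = 6000 Pa, q̄ = 0.0013 kg/kg → 0.0013 × 6000 / 9.8 = 0.80 mm
Layer 510–400 hPa: Δp = 110 hPa = 11000 Pa, q̄ = 0.0012 kg/kg → 0.0012 × 11000 / 9.8 = 1.35 mm
PW = 11.90 + 4.41 + 1.33 + 0.80 + 1.35 = 19.79 ≈ 19.8 mm.

PW ≈ 19.8 mm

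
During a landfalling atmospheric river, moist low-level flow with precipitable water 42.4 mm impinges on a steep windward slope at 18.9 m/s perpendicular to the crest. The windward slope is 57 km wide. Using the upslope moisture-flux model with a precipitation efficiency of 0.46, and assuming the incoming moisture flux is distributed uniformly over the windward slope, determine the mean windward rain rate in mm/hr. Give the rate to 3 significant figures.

R ≈ 23.3 mm/hr

Incoming column moisture flux per unit ridge length: F = V × PW = 18.9 × 42.4 = 801.36 mm·m/s.
Spread over the 57 km slope with efficiency ε = 0.46: R = ε·F/W = 0.46 × 801.36 / 57000 m = 6.467e-03 mm/s.
R = 6.467e-03 × 3600 = 23.3 mm/hr.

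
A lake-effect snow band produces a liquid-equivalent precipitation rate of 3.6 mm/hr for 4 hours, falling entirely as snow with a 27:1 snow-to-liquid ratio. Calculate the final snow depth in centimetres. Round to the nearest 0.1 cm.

snow depth ≈ 38.9 cm

Liquid-equivalent depth = 3.6 × 4 = 14.4 mm.
Snow depth = 14.4 mm × 27 = 388.8 mm = 38.9 cm.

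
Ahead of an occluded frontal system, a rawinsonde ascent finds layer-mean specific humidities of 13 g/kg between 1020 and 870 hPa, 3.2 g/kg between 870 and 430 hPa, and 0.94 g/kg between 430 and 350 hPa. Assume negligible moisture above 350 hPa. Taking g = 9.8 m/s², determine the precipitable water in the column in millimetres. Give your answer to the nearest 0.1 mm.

Precipitable water is the column-integrated vapour mass per unit area: PW = (1/g) Σ q̄ Δp, with q in kg/kg and Δp in Pa (1 kg/m² of water = 1 mm).
Layer 1020–870 hPa: Δp = 150 hPa = 15000 Pa, q̄ = 0.013 kg/kg → 0.013 × 15000 / 9.8 = 19.90 mm
Layer 870–430 hPa: Δp = 440 hPa = 44000 Pa, q̄ = 0.0032 kg/kg → 0.0032 × 44000 / 9.8 = 14.37 mm
Layer 430–350 hPa: Δp = 80 hPa = 8000 Pa, q̄ = 0.00094 kg/kg → 0.00094 × 8000 / 9.8 = 0.77 mm
PW = 19.90 + 14.37 + 0.77 = 35.04 ≈ 35.0 mm.

PW ≈ 35.0 mm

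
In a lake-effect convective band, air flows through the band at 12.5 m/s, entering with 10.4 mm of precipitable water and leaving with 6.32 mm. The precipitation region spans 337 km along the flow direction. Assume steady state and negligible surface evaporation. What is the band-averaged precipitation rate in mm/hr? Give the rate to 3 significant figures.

R ≈ 0.545 mm/hr

Column moisture flux per unit crosswind length is F = V × PW.
Inflow: F_in = 12.5 × 10.4 = 130 mm·m/s
Outflow: F_out = 12.5 × 6.32 = 79 mm·m/s
Steady-state rate R = (F_in − F_out)/L = (130 − 79) / 337000 m = 1.513e-04 mm/s.
R = 1.513e-04 × 3600 = 0.545 mm/hr.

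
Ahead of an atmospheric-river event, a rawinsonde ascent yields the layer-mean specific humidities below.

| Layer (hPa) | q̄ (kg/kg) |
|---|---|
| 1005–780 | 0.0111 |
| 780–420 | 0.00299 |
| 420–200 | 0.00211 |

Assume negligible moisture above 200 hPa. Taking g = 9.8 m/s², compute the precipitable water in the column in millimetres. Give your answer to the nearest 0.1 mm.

PW ≈ 41.2 mm

Precipitable water is the column-integrated vapour mass per unit area: PW = (1/g) Σ q̄ Δp, with q in kg/kg and Δp in Pa (1 kg/m² of water = 1 mm).
Layer 1005–780 hPa: Δp = 225 hPa = 22500 Pa, q̄ = 0.0111 kg/kg → 0.0111 × 22500 / 9.8 = 25.48 mm
Layer 780–420 hPa: Δp = 360 hPa = 36000 Pa, q̄ = 0.00299 kg/kg → 0.00299 × 36000 / 9.8 = 10.98 mm
Layer 420–200 hPa: Δp = 220 hPa = 22000 Pa, q̄ = 0.00211 kg/kg → 0.00211 × 22000 / 9.8 = 4.74 mm
PW = 25.48 + 10.98 + 4.74 = 41.20 ≈ 41.2 mm.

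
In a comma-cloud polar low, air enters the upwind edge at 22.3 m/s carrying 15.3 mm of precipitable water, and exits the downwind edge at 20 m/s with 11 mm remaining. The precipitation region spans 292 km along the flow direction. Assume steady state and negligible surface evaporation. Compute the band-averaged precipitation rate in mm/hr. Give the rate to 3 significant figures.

Column moisture flux per unit crosswind length is F = V × PW.
Inflow: F_in = 22.3 × 15.3 = 341.19 mm·m/s
Outflow: F_out = 20 × 11 = 220 mm·m/s
Steady-state rate R = (F_in − F_out)/L = (341.19 − 220) / 292000 m = 4.150e-04 mm/s.
R = 4.150e-04 × 3600 = 1.49 mm/hr.

R ≈ 1.49 mm/hr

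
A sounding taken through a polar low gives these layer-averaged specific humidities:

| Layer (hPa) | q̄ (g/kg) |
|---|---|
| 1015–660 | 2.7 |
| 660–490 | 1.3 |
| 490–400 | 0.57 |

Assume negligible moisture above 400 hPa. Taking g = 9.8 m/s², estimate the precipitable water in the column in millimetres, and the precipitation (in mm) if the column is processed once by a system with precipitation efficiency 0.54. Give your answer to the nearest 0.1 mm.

Precipitable water is the column-integrated vapour mass per unit area: PW = (1/g) Σ q̄ Δp, with q in kg/kg and Δp in Pa (1 kg/m² of water = 1 mm).
Layer 1015–660 hPa: Δp = 355 hPa = 35500 Pa, q̄ = 0.0027 kg/kg → 0.0027 × 35500 / 9.8 = 9.78 mm
Layer 660–490 hPa: Δp = 170 hPa = 17000 Pa, q̄ = 0.0013 kg/kg → 0.0013 × 17000 / 9.8 = 2.26 mm
Layer 490–400 hPa: Δp = 90 hPa = 9000 Pa, q̄ = 0.00057 kg/kg → 0.00057 × 9000 / 9.8 = 0.52 mm
PW = 9.78 + 2.26 + 0.52 = 12.56 ≈ 12.6 mm.
Precipitation = ε × PW = 0.54 × 12.6 = 6.8 mm.

PW ≈ 12.6 mm; precipitation ≈ 6.8 mm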